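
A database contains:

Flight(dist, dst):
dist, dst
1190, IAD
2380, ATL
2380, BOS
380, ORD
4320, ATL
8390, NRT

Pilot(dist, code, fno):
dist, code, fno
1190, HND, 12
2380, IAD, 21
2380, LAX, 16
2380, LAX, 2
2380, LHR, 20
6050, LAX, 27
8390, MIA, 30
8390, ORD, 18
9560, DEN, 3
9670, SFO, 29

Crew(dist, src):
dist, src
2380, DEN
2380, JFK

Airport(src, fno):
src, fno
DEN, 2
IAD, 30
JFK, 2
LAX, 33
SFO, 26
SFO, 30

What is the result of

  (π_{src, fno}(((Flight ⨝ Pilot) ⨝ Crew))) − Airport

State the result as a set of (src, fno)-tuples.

Flight ⋈ Pilot (natural join on dist): {(1190, IAD, HND, 12), (2380, ATL, IAD, 21), (2380, ATL, LAX, 16), (2380, ATL, LAX, 2), (2380, ATL, LHR, 20), (2380, BOS, IAD, 21), (2380, BOS, LAX, 16), (2380, BOS, LAX, 2), (2380, BOS, LHR, 20), (8390, NRT, MIA, 30), (8390, NRT, ORD, 18)}
(Flight ⨝ Pilot) ⋈ Crew (natural join on dist): {(2380, ATL, IAD, 21, DEN), (2380, ATL, IAD, 21, JFK), (2380, ATL, LAX, 16, DEN), (2380, ATL, LAX, 16, JFK), (2380, ATL, LAX, 2, DEN), (2380, ATL, LAX, 2, JFK), (2380, ATL, LHR, 20, DEN), (2380, ATL, LHR, 20, JFK), (2380, BOS, IAD, 21, DEN), (2380, BOS, IAD, 21, JFK), (2380, BOS, LAX, 16, DEN), (2380, BOS, LAX, 16, JFK), (2380, BOS, LAX, 2, DEN), (2380, BOS, LAX, 2, JFK), (2380, BOS, LHR, 20, DEN), (2380, BOS, LHR, 20, JFK)}
Projecting to src, fno (8 duplicate(s) eliminated): {(DEN, 16), (DEN, 2), (DEN, 20), (DEN, 21), (JFK, 16), (JFK, 2), (JFK, 20), (JFK, 21)}
Set difference of the two operands is {(DEN, 16), (DEN, 20), (DEN, 21), (JFK, 16), (JFK, 20), (JFK, 21)}.

{(DEN, 16), (DEN, 20), (DEN, 21), (JFK, 16), (JFK, 20), (JFK, 21)}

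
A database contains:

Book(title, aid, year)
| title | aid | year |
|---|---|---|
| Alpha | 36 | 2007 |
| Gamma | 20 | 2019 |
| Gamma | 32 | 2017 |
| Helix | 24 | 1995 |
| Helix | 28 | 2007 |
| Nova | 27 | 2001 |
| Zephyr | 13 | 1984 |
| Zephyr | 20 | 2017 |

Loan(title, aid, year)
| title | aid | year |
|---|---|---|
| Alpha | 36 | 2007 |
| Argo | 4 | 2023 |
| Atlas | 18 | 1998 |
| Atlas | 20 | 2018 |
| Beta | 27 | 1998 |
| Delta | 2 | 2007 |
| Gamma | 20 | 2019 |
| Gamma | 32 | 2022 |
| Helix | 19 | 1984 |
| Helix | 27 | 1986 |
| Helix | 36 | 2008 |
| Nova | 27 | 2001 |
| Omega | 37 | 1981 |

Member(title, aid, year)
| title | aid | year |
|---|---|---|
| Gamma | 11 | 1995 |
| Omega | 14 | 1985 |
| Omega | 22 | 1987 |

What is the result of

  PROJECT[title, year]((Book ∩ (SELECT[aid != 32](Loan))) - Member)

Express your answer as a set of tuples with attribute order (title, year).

{(Alpha, 2007), (Gamma, 2019), (Nova, 2001)}

Filtering on aid != 32 leaves {(Alpha, 36, 2007), (Argo, 4, 2023), (Atlas, 18, 1998), (Atlas, 20, 2018), (Beta, 27, 1998), (Delta, 2, 2007), (Gamma, 20, 2019), (Helix, 19, 1984), (Helix, 27, 1986), (Helix, 36, 2008), (Nova, 27, 2001), (Omega, 37, 1981)}.
Intersection: {(Alpha, 36, 2007), (Gamma, 20, 2019), (Gamma, 32, 2017), (Helix, 24, 1995), (Helix, 28, 2007), (Nova, 27, 2001), (Zephyr, 13, 1984), (Zephyr, 20, 2017)} with {(Alpha, 36, 2007), (Argo, 4, 2023), (Atlas, 18, 1998), (Atlas, 20, 2018), (Beta, 27, 1998), (Delta, 2, 2007), (Gamma, 20, 2019), (Helix, 19, 1984), (Helix, 27, 1986), (Helix, 36, 2008), (Nova, 27, 2001), (Omega, 37, 1981)} → {(Alpha, 36, 2007), (Gamma, 20, 2019), (Nova, 27, 2001)}
Difference: {(Alpha, 36, 2007), (Gamma, 20, 2019), (Nova, 27, 2001)} with {(Gamma, 11, 1995), (Omega, 14, 1985), (Omega, 22, 1987)} → {(Alpha, 36, 2007), (Gamma, 20, 2019), (Nova, 27, 2001)}
π[title, year]: project onto (title, year) → {(Alpha, 2007), (Gamma, 2019), (Nova, 2001)}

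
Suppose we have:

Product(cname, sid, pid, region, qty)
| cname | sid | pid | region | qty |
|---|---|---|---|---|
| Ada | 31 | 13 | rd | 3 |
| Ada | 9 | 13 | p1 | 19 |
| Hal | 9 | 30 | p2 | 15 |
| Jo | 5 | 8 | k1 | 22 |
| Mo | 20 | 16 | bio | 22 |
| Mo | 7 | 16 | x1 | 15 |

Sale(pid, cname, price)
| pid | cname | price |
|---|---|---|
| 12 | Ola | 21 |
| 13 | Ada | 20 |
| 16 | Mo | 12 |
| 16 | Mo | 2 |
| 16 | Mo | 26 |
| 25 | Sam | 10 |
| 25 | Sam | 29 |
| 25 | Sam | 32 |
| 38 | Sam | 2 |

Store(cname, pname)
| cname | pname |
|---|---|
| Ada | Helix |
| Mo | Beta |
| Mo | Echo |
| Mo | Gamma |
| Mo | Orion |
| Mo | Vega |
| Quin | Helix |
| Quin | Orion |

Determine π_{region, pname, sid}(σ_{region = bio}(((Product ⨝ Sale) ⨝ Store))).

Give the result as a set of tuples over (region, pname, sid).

{(bio, Beta, 20), (bio, Echo, 20), (bio, Gamma, 20), (bio, Orion, 20), (bio, Vega, 20)}

Natural join on cname, pid: {(Ada, 31, 13, rd, 3, 20), (Ada, 9, 13, p1, 19, 20), (Mo, 20, 16, bio, 22, 12), (Mo, 20, 16, bio, 22, 2), (Mo, 20, 16, bio, 22, 26), (Mo, 7, 16, x1, 15, 12), (Mo, 7, 16, x1, 15, 2), (Mo, 7, 16, x1, 15, 26)}
Natural join on cname: {(Ada, 31, 13, rd, 3, 20, Helix), (Ada, 9, 13, p1, 19, 20, Helix), (Mo, 20, 16, bio, 22, 12, Beta), (Mo, 20, 16, bio, 22, 12, Echo), (Mo, 20, 16, bio, 22, 12, Gamma), (Mo, 20, 16, bio, 22, 12, Orion), (Mo, 20, 16, bio, 22, 12, Vega), (Mo, 20, 16, bio, 22, 2, Beta), (Mo, 20, 16, bio, 22, 2, Echo), (Mo, 20, 16, bio, 22, 2, Gamma), (Mo, 20, 16, bio, 22, 2, Orion), (Mo, 20, 16, bio, 22, 2, Vega), (Mo, 20, 16, bio, 22, 26, Beta), (Mo, 20, 16, bio, 22, 26, Echo), (Mo, 20, 16, bio, 22, 26, Gamma), (Mo, 20, 16, bio, 22, 26, Orion), (Mo, 20, 16, bio, 22, 26, Vega), (Mo, 7, 16, x1, 15, 12, Beta), (Mo, 7, 16, x1, 15, 12, Echo), (Mo, 7, 16, x1, 15, 12, Gamma), (Mo, 7, 16, x1, 15, 12, Orion), (Mo, 7, 16, x1, 15, 12, Vega), (Mo, 7, 16, x1, 15, 2, Beta), (Mo, 7, 16, x1, 15, 2, Echo), (Mo, 7, 16, x1, 15, 2, Gamma), (Mo, 7, 16, x1, 15, 2, Orion), (Mo, 7, 16, x1, 15, 2, Vega), (Mo, 7, 16, x1, 15, 26, Beta), (Mo, 7, 16, x1, 15, 26, Echo), (Mo, 7, 16, x1, 15, 26, Gamma), (Mo, 7, 16, x1, 15, 26, Orion), (Mo, 7, 16, x1, 15, 26, Vega)}
σ[region = bio]: keep tuples satisfying region = bio → {(Mo, 20, 16, bio, 22, 12, Beta), (Mo, 20, 16, bio, 22, 12, Echo), (Mo, 20, 16, bio, 22, 12, Gamma), (Mo, 20, 16, bio, 22, 12, Orion), (Mo, 20, 16, bio, 22, 12, Vega), (Mo, 20, 16, bio, 22, 2, Beta), (Mo, 20, 16, bio, 22, 2, Echo), (Mo, 20, 16, bio, 22, 2, Gamma), (Mo, 20, 16, bio, 22, 2, Orion), (Mo, 20, 16, bio, 22, 2, Vega), (Mo, 20, 16, bio, 22, 26, Beta), (Mo, 20, 16, bio, 22, 26, Echo), (Mo, 20, 16, bio, 22, 26, Gamma), (Mo, 20, 16, bio, 22, 26, Orion), (Mo, 20, 16, bio, 22, 26, Vega)}
Projecting to region, pname, sid (10 duplicate(s) eliminated): {(bio, Beta, 20), (bio, Echo, 20), (bio, Gamma, 20), (bio, Orion, 20), (bio, Vega, 20)}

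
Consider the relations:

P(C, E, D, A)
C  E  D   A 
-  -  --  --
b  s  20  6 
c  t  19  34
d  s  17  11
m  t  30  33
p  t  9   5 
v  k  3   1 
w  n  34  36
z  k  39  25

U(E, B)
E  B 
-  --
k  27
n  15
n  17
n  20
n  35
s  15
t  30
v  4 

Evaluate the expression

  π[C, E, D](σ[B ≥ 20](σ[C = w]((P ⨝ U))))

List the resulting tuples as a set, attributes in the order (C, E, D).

{(w, n, 34)}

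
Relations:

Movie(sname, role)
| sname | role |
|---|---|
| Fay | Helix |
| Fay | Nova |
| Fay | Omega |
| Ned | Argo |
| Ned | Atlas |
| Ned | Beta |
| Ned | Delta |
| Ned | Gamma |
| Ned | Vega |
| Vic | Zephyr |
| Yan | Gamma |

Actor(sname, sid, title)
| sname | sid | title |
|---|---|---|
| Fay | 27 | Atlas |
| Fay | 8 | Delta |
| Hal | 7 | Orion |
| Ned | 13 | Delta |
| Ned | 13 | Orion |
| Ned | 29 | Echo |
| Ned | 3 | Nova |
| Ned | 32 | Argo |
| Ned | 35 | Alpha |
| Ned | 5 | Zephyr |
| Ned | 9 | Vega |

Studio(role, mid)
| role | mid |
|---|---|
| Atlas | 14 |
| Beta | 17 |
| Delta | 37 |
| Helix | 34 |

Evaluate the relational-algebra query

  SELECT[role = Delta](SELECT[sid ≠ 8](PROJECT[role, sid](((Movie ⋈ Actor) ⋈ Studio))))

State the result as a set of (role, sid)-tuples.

Movie ⋈ Actor (natural join on sname): {(Fay, Helix, 27, Atlas), (Fay, Helix, 8, Delta), (Fay, Nova, 27, Atlas), (Fay, Nova, 8, Delta), (Fay, Omega, 27, Atlas), (Fay, Omega, 8, Delta), (Ned, Argo, 13, Delta), (Ned, Argo, 13, Orion), (Ned, Argo, 29, Echo), (Ned, Argo, 3, Nova), (Ned, Argo, 32, Argo), (Ned, Argo, 35, Alpha), (Ned, Argo, 5, Zephyr), (Ned, Argo, 9, Vega), (Ned, Atlas, 13, Delta), (Ned, Atlas, 13, Orion), (Ned, Atlas, 29, Echo), (Ned, Atlas, 3, Nova), (Ned, Atlas, 32, Argo), (Ned, Atlas, 35, Alpha), (Ned, Atlas, 5, Zephyr), (Ned, Atlas, 9, Vega), (Ned, Beta, 13, Delta), (Ned, Beta, 13, Orion), (Ned, Beta, 29, Echo), (Ned, Beta, 3, Nova), (Ned, Beta, 32, Argo), (Ned, Beta, 35, Alpha), (Ned, Beta, 5, Zephyr), (Ned, Beta, 9, Vega), (Ned, Delta, 13, Delta), (Ned, Delta, 13, Orion), (Ned, Delta, 29, Echo), (Ned, Delta, 3, Nova), (Ned, Delta, 32, Argo), (Ned, Delta, 35, Alpha), (Ned, Delta, 5, Zephyr), (Ned, Delta, 9, Vega), (Ned, Gamma, 13, Delta), (Ned, Gamma, 13, Orion), (Ned, Gamma, 29, Echo), (Ned, Gamma, 3, Nova), (Ned, Gamma, 32, Argo), (Ned, Gamma, 35, Alpha), (Ned, Gamma, 5, Zephyr), (Ned, Gamma, 9, Vega), (Ned, Vega, 13, Delta), (Ned, Vega, 13, Orion), (Ned, Vega, 29, Echo), (Ned, Vega, 3, Nova), (Ned, Vega, 32, Argo), (Ned, Vega, 35, Alpha), (Ned, Vega, 5, Zephyr), (Ned, Vega, 9, Vega)}
(Movie ⋈ Actor) ⋈ Studio (natural join on role): {(Fay, Helix, 27, Atlas, 34), (Fay, Helix, 8, Delta, 34), (Ned, Atlas, 13, Delta, 14), (Ned, Atlas, 13, Orion, 14), (Ned, Atlas, 29, Echo, 14), (Ned, Atlas, 3, Nova, 14), (Ned, Atlas, 32, Argo, 14), (Ned, Atlas, 35, Alpha, 14), (Ned, Atlas, 5, Zephyr, 14), (Ned, Atlas, 9, Vega, 14), (Ned, Beta, 13, Delta, 17), (Ned, Beta, 13, Orion, 17), (Ned, Beta, 29, Echo, 17), (Ned, Beta, 3, Nova, 17), (Ned, Beta, 32, Argo, 17), (Ned, Beta, 35, Alpha, 17), (Ned, Beta, 5, Zephyr, 17), (Ned, Beta, 9, Vega, 17), (Ned, Delta, 13, Delta, 37), (Ned, Delta, 13, Orion, 37), (Ned, Delta, 29, Echo, 37), (Ned, Delta, 3, Nova, 37), (Ned, Delta, 32, Argo, 37), (Ned, Delta, 35, Alpha, 37), (Ned, Delta, 5, Zephyr, 37), (Ned, Delta, 9, Vega, 37)}
π[role, sid]: project onto (role, sid) (3 duplicate(s) eliminated) → {(Atlas, 13), (Atlas, 29), (Atlas, 3), (Atlas, 32), (Atlas, 35), (Atlas, 5), (Atlas, 9), (Beta, 13), (Beta, 29), (Beta, 3), (Beta, 32), (Beta, 35), (Beta, 5), (Beta, 9), (Delta, 13), (Delta, 29), (Delta, 3), (Delta, 32), (Delta, 35), (Delta, 5), (Delta, 9), (Helix, 27), (Helix, 8)}
σ[sid ≠ 8]: keep tuples satisfying sid ≠ 8 → {(Atlas, 13), (Atlas, 29), (Atlas, 3), (Atlas, 32), (Atlas, 35), (Atlas, 5), (Atlas, 9), (Beta, 13), (Beta, 29), (Beta, 3), (Beta, 32), (Beta, 35), (Beta, 5), (Beta, 9), (Delta, 13), (Delta, 29), (Delta, 3), (Delta, 32), (Delta, 35), (Delta, 5), (Delta, 9), (Helix, 27)}
σ[role = Delta]: keep tuples satisfying role = Delta → {(Delta, 13), (Delta, 29), (Delta, 3), (Delta, 32), (Delta, 35), (Delta, 5), (Delta, 9)}

{(Delta, 13), (Delta, 29), (Delta, 3), (Delta, 32), (Delta, 35), (Delta, 5), (Delta, 9)}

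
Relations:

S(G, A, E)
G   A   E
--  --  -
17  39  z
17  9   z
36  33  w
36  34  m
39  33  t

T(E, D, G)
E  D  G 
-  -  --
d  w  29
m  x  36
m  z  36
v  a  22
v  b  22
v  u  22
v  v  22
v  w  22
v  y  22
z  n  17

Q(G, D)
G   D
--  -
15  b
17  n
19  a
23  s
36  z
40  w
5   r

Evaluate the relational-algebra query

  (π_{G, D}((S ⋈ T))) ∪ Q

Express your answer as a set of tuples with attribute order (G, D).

{(15, b), (17, n), (19, a), (23, s), (36, x), (36, z), (40, w), (5, r)}

Natural join on G, E: {(17, 39, z, n), (17, 9, z, n), (36, 34, m, x), (36, 34, m, z)}
Projecting to G, D (1 duplicate(s) eliminated): {(17, n), (36, x), (36, z)}
Taking the union: {(15, b), (17, n), (19, a), (23, s), (36, x), (36, z), (40, w), (5, r)}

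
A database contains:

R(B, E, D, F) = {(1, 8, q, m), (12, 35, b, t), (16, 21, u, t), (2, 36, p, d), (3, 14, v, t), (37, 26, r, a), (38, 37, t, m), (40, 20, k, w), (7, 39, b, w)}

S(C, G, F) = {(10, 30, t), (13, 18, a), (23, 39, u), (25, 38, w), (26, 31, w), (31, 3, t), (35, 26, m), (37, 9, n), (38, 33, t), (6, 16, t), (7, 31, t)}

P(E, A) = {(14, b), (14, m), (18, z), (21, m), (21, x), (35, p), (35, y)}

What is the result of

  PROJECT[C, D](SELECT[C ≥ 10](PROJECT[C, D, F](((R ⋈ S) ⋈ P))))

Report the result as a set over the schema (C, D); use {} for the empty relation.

Natural join on F: {(1, 8, q, m, 35, 26), (12, 35, b, t, 10, 30), (12, 35, b, t, 31, 3), (12, 35, b, t, 38, 33), (12, 35, b, t, 6, 16), (12, 35, b, t, 7, 31), (16, 21, u, t, 10, 30), (16, 21, u, t, 31, 3), (16, 21, u, t, 38, 33), (16, 21, u, t, 6, 16), (16, 21, u, t, 7, 31), (3, 14, v, t, 10, 30), (3, 14, v, t, 31, 3), (3, 14, v, t, 38, 33), (3, 14, v, t, 6, 16), (3, 14, v, t, 7, 31), (37, 26, r, a, 13, 18), (38, 37, t, m, 35, 26), (40, 20, k, w, 25, 38), (40, 20, k, w, 26, 31), (7, 39, b, w, 25, 38), (7, 39, b, w, 26, 31)}
Natural join on E: {(12, 35, b, t, 10, 30, p), (12, 35, b, t, 10, 30, y), (12, 35, b, t, 31, 3, p), (12, 35, b, t, 31, 3, y), (12, 35, b, t, 38, 33, p), (12, 35, b, t, 38, 33, y), (12, 35, b, t, 6, 16, p), (12, 35, b, t, 6, 16, y), (12, 35, b, t, 7, 31, p), (12, 35, b, t, 7, 31, y), (16, 21, u, t, 10, 30, m), (16, 21, u, t, 10, 30, x), (16, 21, u, t, 31, 3, m), (16, 21, u, t, 31, 3, x), (16, 21, u, t, 38, 33, m), (16, 21, u, t, 38, 33, x), (16, 21, u, t, 6, 16, m), (16, 21, u, t, 6, 16, x), (16, 21, u, t, 7, 31, m), (16, 21, u, t, 7, 31, x), (3, 14, v, t, 10, 30, b), (3, 14, v, t, 10, 30, m), (3, 14, v, t, 31, 3, b), (3, 14, v, t, 31, 3, m), (3, 14, v, t, 38, 33, b), (3, 14, v, t, 38, 33, m), (3, 14, v, t, 6, 16, b), (3, 14, v, t, 6, 16, m), (3, 14, v, t, 7, 31, b), (3, 14, v, t, 7, 31, m)}
π_{C, D, F} gives {(10, b, t), (10, u, t), (10, v, t), (31, b, t), (31, u, t), (31, v, t), (38, b, t), (38, u, t), (38, v, t), (6, b, t), (6, u, t), (6, v, t), (7, b, t), (7, u, t), (7, v, t)} (15 duplicate(s) eliminated).
Filtering on C ≥ 10 leaves {(10, b, t), (10, u, t), (10, v, t), (31, b, t), (31, u, t), (31, v, t), (38, b, t), (38, u, t), (38, v, t)}.
π_{C, D} gives {(10, b), (10, u), (10, v), (31, b), (31, u), (31, v), (38, b), (38, u), (38, v)}.

{(10, b), (10, u), (10, v), (31, b), (31, u), (31, v), (38, b), (38, u), (38, v)}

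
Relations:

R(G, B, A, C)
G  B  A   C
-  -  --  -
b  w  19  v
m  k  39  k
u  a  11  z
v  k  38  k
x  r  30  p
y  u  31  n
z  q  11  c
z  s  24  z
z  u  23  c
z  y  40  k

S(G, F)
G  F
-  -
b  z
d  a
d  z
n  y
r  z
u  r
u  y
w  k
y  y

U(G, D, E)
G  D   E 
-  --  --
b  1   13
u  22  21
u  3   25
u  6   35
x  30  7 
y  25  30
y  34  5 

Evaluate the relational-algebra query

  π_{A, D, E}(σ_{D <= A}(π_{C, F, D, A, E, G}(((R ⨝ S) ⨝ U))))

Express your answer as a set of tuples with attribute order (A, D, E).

Natural join on G: {(b, w, 19, v, z), (u, a, 11, z, r), (u, a, 11, z, y), (y, u, 31, n, y)}
Natural join on G: {(b, w, 19, v, z, 1, 13), (u, a, 11, z, r, 22, 21), (u, a, 11, z, r, 3, 25), (u, a, 11, z, r, 6, 35), (u, a, 11, z, y, 22, 21), (u, a, 11, z, y, 3, 25), (u, a, 11, z, y, 6, 35), (y, u, 31, n, y, 25, 30), (y, u, 31, n, y, 34, 5)}
π[C, F, D, A, E, G]: project onto (C, F, D, A, E, G) → {(n, y, 25, 31, 30, y), (n, y, 34, 31, 5, y), (v, z, 1, 19, 13, b), (z, r, 22, 11, 21, u), (z, r, 3, 11, 25, u), (z, r, 6, 11, 35, u), (z, y, 22, 11, 21, u), (z, y, 3, 11, 25, u), (z, y, 6, 11, 35, u)}
Filtering on D <= A leaves {(n, y, 25, 31, 30, y), (v, z, 1, 19, 13, b), (z, r, 3, 11, 25, u), (z, r, 6, 11, 35, u), (z, y, 3, 11, 25, u), (z, y, 6, 11, 35, u)}.
π[A, D, E]: project onto (A, D, E) (2 duplicate(s) eliminated) → {(11, 3, 25), (11, 6, 35), (19, 1, 13), (31, 25, 30)}

{(11, 3, 25), (11, 6, 35), (19, 1, 13), (31, 25, 30)}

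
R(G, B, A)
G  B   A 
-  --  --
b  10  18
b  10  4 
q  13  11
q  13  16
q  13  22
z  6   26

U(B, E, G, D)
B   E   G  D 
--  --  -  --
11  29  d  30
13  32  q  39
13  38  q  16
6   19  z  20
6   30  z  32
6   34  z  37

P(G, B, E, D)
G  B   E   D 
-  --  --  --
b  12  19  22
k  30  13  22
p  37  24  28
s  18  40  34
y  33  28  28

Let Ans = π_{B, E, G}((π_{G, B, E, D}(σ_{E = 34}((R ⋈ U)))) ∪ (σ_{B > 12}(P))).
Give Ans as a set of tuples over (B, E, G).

{(18, 40, s), (30, 13, k), (33, 28, y), (37, 24, p), (6, 34, z)}

R ⋈ U (natural join on G, B): {(q, 13, 11, 32, 39), (q, 13, 11, 38, 16), (q, 13, 16, 32, 39), (q, 13, 16, 38, 16), (q, 13, 22, 32, 39), (q, 13, 22, 38, 16), (z, 6, 26, 19, 20), (z, 6, 26, 30, 32), (z, 6, 26, 34, 37)}
Apply σ_{E = 34}; surviving tuples: {(z, 6, 26, 34, 37)}
Keep only column(s) G, B, E, D: {(z, 6, 34, 37)}
Apply σ_{B > 12}; surviving tuples: {(k, 30, 13, 22), (p, 37, 24, 28), (s, 18, 40, 34), (y, 33, 28, 28)}
Union: {(z, 6, 34, 37)} with {(k, 30, 13, 22), (p, 37, 24, 28), (s, 18, 40, 34), (y, 33, 28, 28)} → {(k, 30, 13, 22), (p, 37, 24, 28), (s, 18, 40, 34), (y, 33, 28, 28), (z, 6, 34, 37)}
Keep only column(s) B, E, G: {(18, 40, s), (30, 13, k), (33, 28, y), (37, 24, p), (6, 34, z)}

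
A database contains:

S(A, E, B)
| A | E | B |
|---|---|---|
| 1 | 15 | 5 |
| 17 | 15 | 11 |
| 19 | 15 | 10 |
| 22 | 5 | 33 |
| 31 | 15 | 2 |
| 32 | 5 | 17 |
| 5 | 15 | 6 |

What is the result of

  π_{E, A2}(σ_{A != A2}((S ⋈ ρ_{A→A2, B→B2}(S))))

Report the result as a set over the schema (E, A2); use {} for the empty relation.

{(15, 1), (15, 17), (15, 19), (15, 31), (15, 5), (5, 22), (5, 32)}

ρ[A→A2, B→B2]: schema becomes (A2, E, B2); tuples unchanged.
S ⋈ ρ_{A→A2, B→B2}(S) (natural join on E): {(1, 15, 5, 1, 5), (1, 15, 5, 17, 11), (1, 15, 5, 19, 10), (1, 15, 5, 31, 2), (1, 15, 5, 5, 6), (17, 15, 11, 1, 5), (17, 15, 11, 17, 11), (17, 15, 11, 19, 10), (17, 15, 11, 31, 2), (17, 15, 11, 5, 6), (19, 15, 10, 1, 5), (19, 15, 10, 17, 11), (19, 15, 10, 19, 10), (19, 15, 10, 31, 2), (19, 15, 10, 5, 6), (22, 5, 33, 22, 33), (22, 5, 33, 32, 17), (31, 15, 2, 1, 5), (31, 15, 2, 17, 11), (31, 15, 2, 19, 10), (31, 15, 2, 31, 2), (31, 15, 2, 5, 6), (32, 5, 17, 22, 33), (32, 5, 17, 32, 17), (5, 15, 6, 1, 5), (5, 15, 6, 17, 11), (5, 15, 6, 19, 10), (5, 15, 6, 31, 2), (5, 15, 6, 5, 6)}
σ[A != A2]: keep tuples satisfying A != A2 → {(1, 15, 5, 17, 11), (1, 15, 5, 19, 10), (1, 15, 5, 31, 2), (1, 15, 5, 5, 6), (17, 15, 11, 1, 5), (17, 15, 11, 19, 10), (17, 15, 11, 31, 2), (17, 15, 11, 5, 6), (19, 15, 10, 1, 5), (19, 15, 10, 17, 11), (19, 15, 10, 31, 2), (19, 15, 10, 5, 6), (22, 5, 33, 32, 17), (31, 15, 2, 1, 5), (31, 15, 2, 17, 11), (31, 15, 2, 19, 10), (31, 15, 2, 5, 6), (32, 5, 17, 22, 33), (5, 15, 6, 1, 5), (5, 15, 6, 17, 11), (5, 15, 6, 19, 10), (5, 15, 6, 31, 2)}
π[E, A2]: project onto (E, A2) (15 duplicate(s) eliminated) → {(15, 1), (15, 17), (15, 19), (15, 31), (15, 5), (5, 22), (5, 32)}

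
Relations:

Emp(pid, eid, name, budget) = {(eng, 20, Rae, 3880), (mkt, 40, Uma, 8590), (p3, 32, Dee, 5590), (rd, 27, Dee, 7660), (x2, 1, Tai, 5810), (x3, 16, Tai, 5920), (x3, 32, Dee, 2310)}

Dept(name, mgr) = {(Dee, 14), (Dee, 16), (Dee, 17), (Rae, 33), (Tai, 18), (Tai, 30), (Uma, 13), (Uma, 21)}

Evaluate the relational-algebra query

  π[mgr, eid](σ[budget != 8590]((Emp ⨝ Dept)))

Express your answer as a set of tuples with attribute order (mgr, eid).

Natural join on name: {(eng, 20, Rae, 3880, 33), (mkt, 40, Uma, 8590, 13), (mkt, 40, Uma, 8590, 21), (p3, 32, Dee, 5590, 14), (p3, 32, Dee, 5590, 16), (p3, 32, Dee, 5590, 17), (rd, 27, Dee, 7660, 14), (rd, 27, Dee, 7660, 16), (rd, 27, Dee, 7660, 17), (x2, 1, Tai, 5810, 18), (x2, 1, Tai, 5810, 30), (x3, 16, Tai, 5920, 18), (x3, 16, Tai, 5920, 30), (x3, 32, Dee, 2310, 14), (x3, 32, Dee, 2310, 16), (x3, 32, Dee, 2310, 17)}
Filtering on budget != 8590 leaves {(eng, 20, Rae, 3880, 33), (p3, 32, Dee, 5590, 14), (p3, 32, Dee, 5590, 16), (p3, 32, Dee, 5590, 17), (rd, 27, Dee, 7660, 14), (rd, 27, Dee, 7660, 16), (rd, 27, Dee, 7660, 17), (x2, 1, Tai, 5810, 18), (x2, 1, Tai, 5810, 30), (x3, 16, Tai, 5920, 18), (x3, 16, Tai, 5920, 30), (x3, 32, Dee, 2310, 14), (x3, 32, Dee, 2310, 16), (x3, 32, Dee, 2310, 17)}.
π_{mgr, eid} gives {(14, 27), (14, 32), (16, 27), (16, 32), (17, 27), (17, 32), (18, 1), (18, 16), (30, 1), (30, 16), (33, 20)} (3 duplicate(s) eliminated).

{(14, 27), (14, 32), (16, 27), (16, 32), (17, 27), (17, 32), (18, 1), (18, 16), (30, 1), (30, 16), (33, 20)}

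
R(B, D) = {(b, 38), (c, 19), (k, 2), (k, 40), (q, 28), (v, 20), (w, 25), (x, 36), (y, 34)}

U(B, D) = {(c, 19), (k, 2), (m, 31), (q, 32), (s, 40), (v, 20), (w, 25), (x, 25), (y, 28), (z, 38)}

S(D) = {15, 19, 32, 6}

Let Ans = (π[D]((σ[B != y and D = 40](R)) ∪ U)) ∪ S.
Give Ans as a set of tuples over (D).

{15, 19, 2, 20, 25, 28, 31, 32, 38, 40, 6}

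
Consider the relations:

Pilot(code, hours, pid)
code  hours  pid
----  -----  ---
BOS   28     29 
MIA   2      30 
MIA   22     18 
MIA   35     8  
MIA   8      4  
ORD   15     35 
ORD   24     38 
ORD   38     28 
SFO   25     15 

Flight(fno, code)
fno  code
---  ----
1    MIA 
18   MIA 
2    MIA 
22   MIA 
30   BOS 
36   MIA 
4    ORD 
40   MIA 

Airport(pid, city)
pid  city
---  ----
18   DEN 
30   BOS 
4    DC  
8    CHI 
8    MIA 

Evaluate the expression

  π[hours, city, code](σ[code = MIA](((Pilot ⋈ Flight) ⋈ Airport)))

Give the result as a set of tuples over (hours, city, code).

{(2, BOS, MIA), (22, DEN, MIA), (35, CHI, MIA), (35, MIA, MIA), (8, DC, MIA)}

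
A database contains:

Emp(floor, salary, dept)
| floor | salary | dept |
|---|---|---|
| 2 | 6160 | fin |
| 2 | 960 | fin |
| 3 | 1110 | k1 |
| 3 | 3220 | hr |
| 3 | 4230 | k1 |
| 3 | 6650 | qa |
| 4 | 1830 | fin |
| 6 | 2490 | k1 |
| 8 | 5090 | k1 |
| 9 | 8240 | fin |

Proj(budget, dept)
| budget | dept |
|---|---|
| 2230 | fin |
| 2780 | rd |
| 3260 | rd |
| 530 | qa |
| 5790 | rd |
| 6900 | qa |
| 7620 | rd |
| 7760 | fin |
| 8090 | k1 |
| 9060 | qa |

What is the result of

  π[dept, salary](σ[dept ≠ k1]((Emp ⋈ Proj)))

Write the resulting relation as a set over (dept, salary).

{(fin, 1830), (fin, 6160), (fin, 8240), (fin, 960), (qa, 6650)}

Joining Emp and Proj on dept yields {(2, 6160, fin, 2230), (2, 6160, fin, 7760), (2, 960, fin, 2230), (2, 960, fin, 7760), (3, 1110, k1, 8090), (3, 4230, k1, 8090), (3, 6650, qa, 530), (3, 6650, qa, 6900), (3, 6650, qa, 9060), (4, 1830, fin, 2230), (4, 1830, fin, 7760), (6, 2490, k1, 8090), (8, 5090, k1, 8090), (9, 8240, fin, 2230), (9, 8240, fin, 7760)}.
σ[dept ≠ k1]: keep tuples satisfying dept ≠ k1 → {(2, 6160, fin, 2230), (2, 6160, fin, 7760), (2, 960, fin, 2230), (2, 960, fin, 7760), (3, 6650, qa, 530), (3, 6650, qa, 6900), (3, 6650, qa, 9060), (4, 1830, fin, 2230), (4, 1830, fin, 7760), (9, 8240, fin, 2230), (9, 8240, fin, 7760)}
π[dept, salary]: project onto (dept, salary) (6 duplicate(s) eliminated) → {(fin, 1830), (fin, 6160), (fin, 8240), (fin, 960), (qa, 6650)}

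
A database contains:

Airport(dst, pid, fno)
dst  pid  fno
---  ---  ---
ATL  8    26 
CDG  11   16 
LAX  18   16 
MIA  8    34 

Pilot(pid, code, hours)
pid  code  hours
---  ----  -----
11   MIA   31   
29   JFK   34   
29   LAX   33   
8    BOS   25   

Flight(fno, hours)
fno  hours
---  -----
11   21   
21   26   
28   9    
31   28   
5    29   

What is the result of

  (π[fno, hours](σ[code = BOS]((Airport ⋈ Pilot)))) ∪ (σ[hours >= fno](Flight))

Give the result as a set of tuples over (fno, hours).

{(11, 21), (21, 26), (26, 25), (34, 25), (5, 29)}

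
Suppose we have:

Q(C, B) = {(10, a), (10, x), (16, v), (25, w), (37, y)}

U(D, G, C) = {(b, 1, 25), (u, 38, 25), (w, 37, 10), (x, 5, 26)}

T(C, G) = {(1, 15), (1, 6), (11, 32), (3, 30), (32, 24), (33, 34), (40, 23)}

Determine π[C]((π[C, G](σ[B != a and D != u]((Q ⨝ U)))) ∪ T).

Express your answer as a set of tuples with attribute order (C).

Joining Q and U on C yields {(10, a, w, 37), (10, x, w, 37), (25, w, b, 1), (25, w, u, 38)}.
σ[B != a and D != u]: keep tuples satisfying B != a and D != u → {(10, x, w, 37), (25, w, b, 1)}
π_{C, G} gives {(10, 37), (25, 1)}.
Union: {(10, 37), (25, 1)} with {(1, 15), (1, 6), (11, 32), (3, 30), (32, 24), (33, 34), (40, 23)} → {(1, 15), (1, 6), (10, 37), (11, 32), (25, 1), (3, 30), (32, 24), (33, 34), (40, 23)}
π_{C} gives {1, 10, 11, 25, 3, 32, 33, 40} (1 duplicate(s) eliminated).

{1, 10, 11, 25, 3, 32, 33, 40}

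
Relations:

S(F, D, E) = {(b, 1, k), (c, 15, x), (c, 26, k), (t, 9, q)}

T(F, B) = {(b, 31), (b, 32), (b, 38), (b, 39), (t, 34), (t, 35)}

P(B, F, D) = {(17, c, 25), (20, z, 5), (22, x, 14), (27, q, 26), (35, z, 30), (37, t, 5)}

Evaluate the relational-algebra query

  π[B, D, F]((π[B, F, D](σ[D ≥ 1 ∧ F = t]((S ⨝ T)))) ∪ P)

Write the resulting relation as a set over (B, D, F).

{(17, 25, c), (20, 5, z), (22, 14, x), (27, 26, q), (34, 9, t), (35, 30, z), (35, 9, t), (37, 5, t)}

Natural join on F: {(b, 1, k, 31), (b, 1, k, 32), (b, 1, k, 38), (b, 1, k, 39), (t, 9, q, 34), (t, 9, q, 35)}
Filtering on D ≥ 1 ∧ F = t leaves {(t, 9, q, 34), (t, 9, q, 35)}.
π_{B, F, D} gives {(34, t, 9), (35, t, 9)}.
Union: {(34, t, 9), (35, t, 9)} with {(17, c, 25), (20, z, 5), (22, x, 14), (27, q, 26), (35, z, 30), (37, t, 5)} → {(17, c, 25), (20, z, 5), (22, x, 14), (27, q, 26), (34, t, 9), (35, t, 9), (35, z, 30), (37, t, 5)}
π_{B, D, F} gives {(17, 25, c), (20, 5, z), (22, 14, x), (27, 26, q), (34, 9, t), (35, 30, z), (35, 9, t), (37, 5, t)}.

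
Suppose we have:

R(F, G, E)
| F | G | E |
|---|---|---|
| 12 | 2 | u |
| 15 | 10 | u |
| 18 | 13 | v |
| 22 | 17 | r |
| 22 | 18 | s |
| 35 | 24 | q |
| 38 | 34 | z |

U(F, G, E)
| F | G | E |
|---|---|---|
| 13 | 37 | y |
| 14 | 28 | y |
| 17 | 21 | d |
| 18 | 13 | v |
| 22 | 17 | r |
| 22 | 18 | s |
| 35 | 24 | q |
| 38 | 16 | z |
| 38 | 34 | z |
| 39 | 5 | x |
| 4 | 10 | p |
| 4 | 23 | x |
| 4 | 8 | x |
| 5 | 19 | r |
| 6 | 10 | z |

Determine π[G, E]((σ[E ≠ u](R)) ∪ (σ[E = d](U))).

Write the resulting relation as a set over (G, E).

Selection E ≠ u: {(18, 13, v), (22, 17, r), (22, 18, s), (35, 24, q), (38, 34, z)}
Selection E = d: {(17, 21, d)}
Set union of the two operands is {(17, 21, d), (18, 13, v), (22, 17, r), (22, 18, s), (35, 24, q), (38, 34, z)}.
π[G, E]: project onto (G, E) → {(13, v), (17, r), (18, s), (21, d), (24, q), (34, z)}

{(13, v), (17, r), (18, s), (21, d), (24, q), (34, z)}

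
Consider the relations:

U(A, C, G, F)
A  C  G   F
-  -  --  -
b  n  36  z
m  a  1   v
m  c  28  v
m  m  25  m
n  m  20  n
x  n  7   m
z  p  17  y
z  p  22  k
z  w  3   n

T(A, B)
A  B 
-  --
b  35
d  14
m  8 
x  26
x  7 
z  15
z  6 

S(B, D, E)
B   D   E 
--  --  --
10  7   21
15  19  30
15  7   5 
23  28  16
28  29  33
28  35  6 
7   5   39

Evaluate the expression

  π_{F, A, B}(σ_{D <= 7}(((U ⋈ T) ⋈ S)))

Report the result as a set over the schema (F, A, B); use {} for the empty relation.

{(k, z, 15), (m, x, 7), (n, z, 15), (y, z, 15)}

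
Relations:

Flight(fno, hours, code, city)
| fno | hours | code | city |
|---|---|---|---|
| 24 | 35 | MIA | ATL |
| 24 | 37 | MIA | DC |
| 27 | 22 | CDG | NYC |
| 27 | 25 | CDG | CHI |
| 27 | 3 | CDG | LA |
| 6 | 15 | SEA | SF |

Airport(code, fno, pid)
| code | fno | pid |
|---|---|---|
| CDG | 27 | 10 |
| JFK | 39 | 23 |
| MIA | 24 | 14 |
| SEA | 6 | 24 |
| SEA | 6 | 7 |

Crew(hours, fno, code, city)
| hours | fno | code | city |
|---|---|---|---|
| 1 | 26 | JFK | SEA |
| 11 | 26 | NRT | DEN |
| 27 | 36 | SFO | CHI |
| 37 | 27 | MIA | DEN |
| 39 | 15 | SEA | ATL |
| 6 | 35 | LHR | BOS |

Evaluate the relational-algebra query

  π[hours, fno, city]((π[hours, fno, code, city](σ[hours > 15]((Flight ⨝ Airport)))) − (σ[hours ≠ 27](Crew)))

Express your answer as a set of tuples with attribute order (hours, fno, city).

{(22, 27, NYC), (25, 27, CHI), (35, 24, ATL), (37, 24, DC)}

Flight ⋈ Airport (natural join on fno, code): {(24, 35, MIA, ATL, 14), (24, 37, MIA, DC, 14), (27, 22, CDG, NYC, 10), (27, 25, CDG, CHI, 10), (27, 3, CDG, LA, 10), (6, 15, SEA, SF, 24), (6, 15, SEA, SF, 7)}
Selection hours > 15: {(24, 35, MIA, ATL, 14), (24, 37, MIA, DC, 14), (27, 22, CDG, NYC, 10), (27, 25, CDG, CHI, 10)}
π[hours, fno, code, city]: project onto (hours, fno, code, city) → {(22, 27, CDG, NYC), (25, 27, CDG, CHI), (35, 24, MIA, ATL), (37, 24, MIA, DC)}
Selection hours ≠ 27: {(1, 26, JFK, SEA), (11, 26, NRT, DEN), (37, 27, MIA, DEN), (39, 15, SEA, ATL), (6, 35, LHR, BOS)}
Taking the difference: {(22, 27, CDG, NYC), (25, 27, CDG, CHI), (35, 24, MIA, ATL), (37, 24, MIA, DC)}
π[hours, fno, city]: project onto (hours, fno, city) → {(22, 27, NYC), (25, 27, CHI), (35, 24, ATL), (37, 24, DC)}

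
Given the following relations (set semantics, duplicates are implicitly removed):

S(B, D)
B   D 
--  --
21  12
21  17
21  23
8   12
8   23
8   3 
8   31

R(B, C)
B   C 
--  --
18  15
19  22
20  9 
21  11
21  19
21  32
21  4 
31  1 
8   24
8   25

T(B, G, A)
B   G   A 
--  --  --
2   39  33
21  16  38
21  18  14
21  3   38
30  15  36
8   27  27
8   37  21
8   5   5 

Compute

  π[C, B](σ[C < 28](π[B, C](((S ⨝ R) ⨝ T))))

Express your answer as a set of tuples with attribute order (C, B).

{(11, 21), (19, 21), (24, 8), (25, 8), (4, 21)}

Joining S and R on B yields {(21, 12, 11), (21, 12, 19), (21, 12, 32), (21, 12, 4), (21, 17, 11), (21, 17, 19), (21, 17, 32), (21, 17, 4), (21, 23, 11), (21, 23, 19), (21, 23, 32), (21, 23, 4), (8, 12, 24), (8, 12, 25), (8, 23, 24), (8, 23, 25), (8, 3, 24), (8, 3, 25), (8, 31, 24), (8, 31, 25)}.
Joining (S ⨝ R) and T on B yields {(21, 12, 11, 16, 38), (21, 12, 11, 18, 14), (21, 12, 11, 3, 38), (21, 12, 19, 16, 38), (21, 12, 19, 18, 14), (21, 12, 19, 3, 38), (21, 12, 32, 16, 38), (21, 12, 32, 18, 14), (21, 12, 32, 3, 38), (21, 12, 4, 16, 38), (21, 12, 4, 18, 14), (21, 12, 4, 3, 38), (21, 17, 11, 16, 38), (21, 17, 11, 18, 14), (21, 17, 11, 3, 38), (21, 17, 19, 16, 38), (21, 17, 19, 18, 14), (21, 17, 19, 3, 38), (21, 17, 32, 16, 38), (21, 17, 32, 18, 14), (21, 17, 32, 3, 38), (21, 17, 4, 16, 38), (21, 17, 4, 18, 14), (21, 17, 4, 3, 38), (21, 23, 11, 16, 38), (21, 23, 11, 18, 14), (21, 23, 11, 3, 38), (21, 23, 19, 16, 38), (21, 23, 19, 18, 14), (21, 23, 19, 3, 38), (21, 23, 32, 16, 38), (21, 23, 32, 18, 14), (21, 23, 32, 3, 38), (21, 23, 4, 16, 38), (21, 23, 4, 18, 14), (21, 23, 4, 3, 38), (8, 12, 24, 27, 27), (8, 12, 24, 37, 21), (8, 12, 24, 5, 5), (8, 12, 25, 27, 27), (8, 12, 25, 37, 21), (8, 12, 25, 5, 5), (8, 23, 24, 27, 27), (8, 23, 24, 37, 21), (8, 23, 24, 5, 5), (8, 23, 25, 27, 27), (8, 23, 25, 37, 21), (8, 23, 25, 5, 5), (8, 3, 24, 27, 27), (8, 3, 24, 37, 21), (8, 3, 24, 5, 5), (8, 3, 25, 27, 27), (8, 3, 25, 37, 21), (8, 3, 25, 5, 5), (8, 31, 24, 27, 27), (8, 31, 24, 37, 21), (8, 31, 24, 5, 5), (8, 31, 25, 27, 27), (8, 31, 25, 37, 21), (8, 31, 25, 5, 5)}.
Keep only column(s) B, C (54 duplicate(s) eliminated): {(21, 11), (21, 19), (21, 32), (21, 4), (8, 24), (8, 25)}
σ[C < 28]: keep tuples satisfying C < 28 → {(21, 11), (21, 19), (21, 4), (8, 24), (8, 25)}
Keep only column(s) C, B: {(11, 21), (19, 21), (24, 8), (25, 8), (4, 21)}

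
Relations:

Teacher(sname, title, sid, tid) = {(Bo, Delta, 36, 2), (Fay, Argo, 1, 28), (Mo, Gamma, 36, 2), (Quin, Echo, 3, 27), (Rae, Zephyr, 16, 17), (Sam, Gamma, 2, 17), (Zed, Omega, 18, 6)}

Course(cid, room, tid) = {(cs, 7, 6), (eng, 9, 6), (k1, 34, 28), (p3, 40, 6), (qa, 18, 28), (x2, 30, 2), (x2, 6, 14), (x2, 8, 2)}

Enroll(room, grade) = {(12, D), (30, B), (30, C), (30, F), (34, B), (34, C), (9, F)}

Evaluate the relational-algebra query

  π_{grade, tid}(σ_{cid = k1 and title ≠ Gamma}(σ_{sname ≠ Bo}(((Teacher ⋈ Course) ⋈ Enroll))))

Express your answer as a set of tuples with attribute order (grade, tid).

{(B, 28), (C, 28)}

Joining Teacher and Course on tid yields {(Bo, Delta, 36, 2, x2, 30), (Bo, Delta, 36, 2, x2, 8), (Fay, Argo, 1, 28, k1, 34), (Fay, Argo, 1, 28, qa, 18), (Mo, Gamma, 36, 2, x2, 30), (Mo, Gamma, 36, 2, x2, 8), (Zed, Omega, 18, 6, cs, 7), (Zed, Omega, 18, 6, eng, 9), (Zed, Omega, 18, 6, p3, 40)}.
Joining (Teacher ⋈ Course) and Enroll on room yields {(Bo, Delta, 36, 2, x2, 30, B), (Bo, Delta, 36, 2, x2, 30, C), (Bo, Delta, 36, 2, x2, 30, F), (Fay, Argo, 1, 28, k1, 34, B), (Fay, Argo, 1, 28, k1, 34, C), (Mo, Gamma, 36, 2, x2, 30, B), (Mo, Gamma, 36, 2, x2, 30, C), (Mo, Gamma, 36, 2, x2, 30, F), (Zed, Omega, 18, 6, eng, 9, F)}.
Apply σ_{sname ≠ Bo}; surviving tuples: {(Fay, Argo, 1, 28, k1, 34, B), (Fay, Argo, 1, 28, k1, 34, C), (Mo, Gamma, 36, 2, x2, 30, B), (Mo, Gamma, 36, 2, x2, 30, C), (Mo, Gamma, 36, 2, x2, 30, F), (Zed, Omega, 18, 6, eng, 9, F)}
Apply σ_{cid = k1 and title ≠ Gamma}; surviving tuples: {(Fay, Argo, 1, 28, k1, 34, B), (Fay, Argo, 1, 28, k1, 34, C)}
Projecting to grade, tid: {(B, 28), (C, 28)}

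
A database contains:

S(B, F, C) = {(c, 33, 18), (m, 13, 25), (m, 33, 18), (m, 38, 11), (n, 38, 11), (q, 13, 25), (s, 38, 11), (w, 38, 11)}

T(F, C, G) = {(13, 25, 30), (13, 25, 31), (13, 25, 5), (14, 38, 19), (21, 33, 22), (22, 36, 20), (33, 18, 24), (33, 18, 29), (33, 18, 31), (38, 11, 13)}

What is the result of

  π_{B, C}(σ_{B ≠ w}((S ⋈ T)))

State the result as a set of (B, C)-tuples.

{(c, 18), (m, 11), (m, 18), (m, 25), (n, 11), (q, 25), (s, 11)}

Joining S and T on F, C yields {(c, 33, 18, 24), (c, 33, 18, 29), (c, 33, 18, 31), (m, 13, 25, 30), (m, 13, 25, 31), (m, 13, 25, 5), (m, 33, 18, 24), (m, 33, 18, 29), (m, 33, 18, 31), (m, 38, 11, 13), (n, 38, 11, 13), (q, 13, 25, 30), (q, 13, 25, 31), (q, 13, 25, 5), (s, 38, 11, 13), (w, 38, 11, 13)}.
Apply σ_{B ≠ w}; surviving tuples: {(c, 33, 18, 24), (c, 33, 18, 29), (c, 33, 18, 31), (m, 13, 25, 30), (m, 13, 25, 31), (m, 13, 25, 5), (m, 33, 18, 24), (m, 33, 18, 29), (m, 33, 18, 31), (m, 38, 11, 13), (n, 38, 11, 13), (q, 13, 25, 30), (q, 13, 25, 31), (q, 13, 25, 5), (s, 38, 11, 13)}
π_{B, C} gives {(c, 18), (m, 11), (m, 18), (m, 25), (n, 11), (q, 25), (s, 11)} (8 duplicate(s) eliminated).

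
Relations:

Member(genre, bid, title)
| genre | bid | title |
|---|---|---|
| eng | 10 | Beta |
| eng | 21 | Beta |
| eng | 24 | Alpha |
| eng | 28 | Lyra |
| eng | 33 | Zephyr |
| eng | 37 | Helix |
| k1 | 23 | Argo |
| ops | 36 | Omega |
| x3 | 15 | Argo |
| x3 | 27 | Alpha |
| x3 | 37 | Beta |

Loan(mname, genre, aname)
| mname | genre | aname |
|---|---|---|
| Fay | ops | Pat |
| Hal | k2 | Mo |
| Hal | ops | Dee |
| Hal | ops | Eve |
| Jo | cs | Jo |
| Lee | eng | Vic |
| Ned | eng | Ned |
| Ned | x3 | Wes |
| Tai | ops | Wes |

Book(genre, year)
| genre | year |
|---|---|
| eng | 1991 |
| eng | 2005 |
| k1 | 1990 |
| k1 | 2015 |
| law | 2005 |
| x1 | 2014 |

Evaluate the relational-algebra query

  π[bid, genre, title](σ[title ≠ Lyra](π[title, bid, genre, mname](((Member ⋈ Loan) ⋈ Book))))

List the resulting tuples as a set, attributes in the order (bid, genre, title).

{(10, eng, Beta), (21, eng, Beta), (24, eng, Alpha), (33, eng, Zephyr), (37, eng, Helix)}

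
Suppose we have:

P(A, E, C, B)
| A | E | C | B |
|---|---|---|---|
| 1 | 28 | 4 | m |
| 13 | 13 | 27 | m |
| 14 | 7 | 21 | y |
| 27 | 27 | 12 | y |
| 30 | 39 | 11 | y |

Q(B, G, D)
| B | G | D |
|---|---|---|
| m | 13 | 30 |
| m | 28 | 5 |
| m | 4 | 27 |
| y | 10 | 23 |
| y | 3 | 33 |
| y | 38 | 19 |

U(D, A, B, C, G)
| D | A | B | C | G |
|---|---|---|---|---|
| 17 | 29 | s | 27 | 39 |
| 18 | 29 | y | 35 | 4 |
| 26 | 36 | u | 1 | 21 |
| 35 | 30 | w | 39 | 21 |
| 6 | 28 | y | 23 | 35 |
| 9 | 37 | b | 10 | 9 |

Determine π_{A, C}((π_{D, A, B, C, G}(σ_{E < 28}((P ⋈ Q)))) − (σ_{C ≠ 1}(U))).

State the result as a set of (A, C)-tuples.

P ⋈ Q (natural join on B): {(1, 28, 4, m, 13, 30), (1, 28, 4, m, 28, 5), (1, 28, 4, m, 4, 27), (13, 13, 27, m, 13, 30), (13, 13, 27, m, 28, 5), (13, 13, 27, m, 4, 27), (14, 7, 21, y, 10, 23), (14, 7, 21, y, 3, 33), (14, 7, 21, y, 38, 19), (27, 27, 12, y, 10, 23), (27, 27, 12, y, 3, 33), (27, 27, 12, y, 38, 19), (30, 39, 11, y, 10, 23), (30, 39, 11, y, 3, 33), (30, 39, 11, y, 38, 19)}
Selection E < 28: {(13, 13, 27, m, 13, 30), (13, 13, 27, m, 28, 5), (13, 13, 27, m, 4, 27), (14, 7, 21, y, 10, 23), (14, 7, 21, y, 3, 33), (14, 7, 21, y, 38, 19), (27, 27, 12, y, 10, 23), (27, 27, 12, y, 3, 33), (27, 27, 12, y, 38, 19)}
π[D, A, B, C, G]: project onto (D, A, B, C, G) → {(19, 14, y, 21, 38), (19, 27, y, 12, 38), (23, 14, y, 21, 10), (23, 27, y, 12, 10), (27, 13, m, 27, 4), (30, 13, m, 27, 13), (33, 14, y, 21, 3), (33, 27, y, 12, 3), (5, 13, m, 27, 28)}
Selection C ≠ 1: {(17, 29, s, 27, 39), (18, 29, y, 35, 4), (35, 30, w, 39, 21), (6, 28, y, 23, 35), (9, 37, b, 10, 9)}
Difference: {(19, 14, y, 21, 38), (19, 27, y, 12, 38), (23, 14, y, 21, 10), (23, 27, y, 12, 10), (27, 13, m, 27, 4), (30, 13, m, 27, 13), (33, 14, y, 21, 3), (33, 27, y, 12, 3), (5, 13, m, 27, 28)} with {(17, 29, s, 27, 39), (18, 29, y, 35, 4), (35, 30, w, 39, 21), (6, 28, y, 23, 35), (9, 37, b, 10, 9)} → {(19, 14, y, 21, 38), (19, 27, y, 12, 38), (23, 14, y, 21, 10), (23, 27, y, 12, 10), (27, 13, m, 27, 4), (30, 13, m, 27, 13), (33, 14, y, 21, 3), (33, 27, y, 12, 3), (5, 13, m, 27, 28)}
π[A, C]: project onto (A, C) (6 duplicate(s) eliminated) → {(13, 27), (14, 21), (27, 12)}

{(13, 27), (14, 21), (27, 12)}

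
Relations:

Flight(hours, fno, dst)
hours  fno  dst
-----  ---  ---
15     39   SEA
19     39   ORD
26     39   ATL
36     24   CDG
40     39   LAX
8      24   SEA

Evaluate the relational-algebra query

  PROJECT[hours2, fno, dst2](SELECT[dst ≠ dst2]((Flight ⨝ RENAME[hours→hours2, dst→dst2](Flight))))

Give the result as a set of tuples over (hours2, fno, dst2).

ρ[hours→hours2, dst→dst2]: schema becomes (hours2, fno, dst2); tuples unchanged.
Joining Flight and RENAME[hours→hours2, dst→dst2](Flight) on fno yields {(15, 39, SEA, 15, SEA), (15, 39, SEA, 19, ORD), (15, 39, SEA, 26, ATL), (15, 39, SEA, 40, LAX), (19, 39, ORD, 15, SEA), (19, 39, ORD, 19, ORD), (19, 39, ORD, 26, ATL), (19, 39, ORD, 40, LAX), (26, 39, ATL, 15, SEA), (26, 39, ATL, 19, ORD), (26, 39, ATL, 26, ATL), (26, 39, ATL, 40, LAX), (36, 24, CDG, 36, CDG), (36, 24, CDG, 8, SEA), (40, 39, LAX, 15, SEA), (40, 39, LAX, 19, ORD), (40, 39, LAX, 26, ATL), (40, 39, LAX, 40, LAX), (8, 24, SEA, 36, CDG), (8, 24, SEA, 8, SEA)}.
σ[dst ≠ dst2]: keep tuples satisfying dst ≠ dst2 → {(15, 39, SEA, 19, ORD), (15, 39, SEA, 26, ATL), (15, 39, SEA, 40, LAX), (19, 39, ORD, 15, SEA), (19, 39, ORD, 26, ATL), (19, 39, ORD, 40, LAX), (26, 39, ATL, 15, SEA), (26, 39, ATL, 19, ORD), (26, 39, ATL, 40, LAX), (36, 24, CDG, 8, SEA), (40, 39, LAX, 15, SEA), (40, 39, LAX, 19, ORD), (40, 39, LAX, 26, ATL), (8, 24, SEA, 36, CDG)}
π_{hours2, fno, dst2} gives {(15, 39, SEA), (19, 39, ORD), (26, 39, ATL), (36, 24, CDG), (40, 39, LAX), (8, 24, SEA)} (8 duplicate(s) eliminated).

{(15, 39, SEA), (19, 39, ORD), (26, 39, ATL), (36, 24, CDG), (40, 39, LAX), (8, 24, SEA)}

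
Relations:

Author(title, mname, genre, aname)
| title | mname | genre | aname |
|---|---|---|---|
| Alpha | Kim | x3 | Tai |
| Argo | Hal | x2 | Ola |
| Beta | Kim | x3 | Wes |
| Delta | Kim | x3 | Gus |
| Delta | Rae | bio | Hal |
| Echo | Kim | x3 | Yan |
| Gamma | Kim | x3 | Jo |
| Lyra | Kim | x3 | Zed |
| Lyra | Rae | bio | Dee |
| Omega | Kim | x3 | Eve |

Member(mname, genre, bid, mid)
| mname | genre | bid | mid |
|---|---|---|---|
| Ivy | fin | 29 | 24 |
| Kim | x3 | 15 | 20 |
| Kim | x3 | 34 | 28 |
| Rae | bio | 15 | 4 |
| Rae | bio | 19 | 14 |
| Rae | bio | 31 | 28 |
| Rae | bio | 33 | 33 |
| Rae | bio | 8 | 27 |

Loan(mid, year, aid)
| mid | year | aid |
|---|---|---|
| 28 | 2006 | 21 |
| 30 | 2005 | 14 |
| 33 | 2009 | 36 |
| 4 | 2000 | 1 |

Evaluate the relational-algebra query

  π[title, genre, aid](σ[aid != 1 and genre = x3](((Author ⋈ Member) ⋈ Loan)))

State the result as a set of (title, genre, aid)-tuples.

{(Alpha, x3, 21), (Beta, x3, 21), (Delta, x3, 21), (Echo, x3, 21), (Gamma, x3, 21), (Lyra, x3, 21), (Omega, x3, 21)}

Natural join on mname, genre: {(Alpha, Kim, x3, Tai, 15, 20), (Alpha, Kim, x3, Tai, 34, 28), (Beta, Kim, x3, Wes, 15, 20), (Beta, Kim, x3, Wes, 34, 28), (Delta, Kim, x3, Gus, 15, 20), (Delta, Kim, x3, Gus, 34, 28), (Delta, Rae, bio, Hal, 15, 4), (Delta, Rae, bio, Hal, 19, 14), (Delta, Rae, bio, Hal, 31, 28), (Delta, Rae, bio, Hal, 33, 33), (Delta, Rae, bio, Hal, 8, 27), (Echo, Kim, x3, Yan, 15, 20), (Echo, Kim, x3, Yan, 34, 28), (Gamma, Kim, x3, Jo, 15, 20), (Gamma, Kim, x3, Jo, 34, 28), (Lyra, Kim, x3, Zed, 15, 20), (Lyra, Kim, x3, Zed, 34, 28), (Lyra, Rae, bio, Dee, 15, 4), (Lyra, Rae, bio, Dee, 19, 14), (Lyra, Rae, bio, Dee, 31, 28), (Lyra, Rae, bio, Dee, 33, 33), (Lyra, Rae, bio, Dee, 8, 27), (Omega, Kim, x3, Eve, 15, 20), (Omega, Kim, x3, Eve, 34, 28)}
Natural join on mid: {(Alpha, Kim, x3, Tai, 34, 28, 2006, 21), (Beta, Kim, x3, Wes, 34, 28, 2006, 21), (Delta, Kim, x3, Gus, 34, 28, 2006, 21), (Delta, Rae, bio, Hal, 15, 4, 2000, 1), (Delta, Rae, bio, Hal, 31, 28, 2006, 21), (Delta, Rae, bio, Hal, 33, 33, 2009, 36), (Echo, Kim, x3, Yan, 34, 28, 2006, 21), (Gamma, Kim, x3, Jo, 34, 28, 2006, 21), (Lyra, Kim, x3, Zed, 34, 28, 2006, 21), (Lyra, Rae, bio, Dee, 15, 4, 2000, 1), (Lyra, Rae, bio, Dee, 31, 28, 2006, 21), (Lyra, Rae, bio, Dee, 33, 33, 2009, 36), (Omega, Kim, x3, Eve, 34, 28, 2006, 21)}
Apply σ_{aid != 1 and genre = x3}; surviving tuples: {(Alpha, Kim, x3, Tai, 34, 28, 2006, 21), (Beta, Kim, x3, Wes, 34, 28, 2006, 21), (Delta, Kim, x3, Gus, 34, 28, 2006, 21), (Echo, Kim, x3, Yan, 34, 28, 2006, 21), (Gamma, Kim, x3, Jo, 34, 28, 2006, 21), (Lyra, Kim, x3, Zed, 34, 28, 2006, 21), (Omega, Kim, x3, Eve, 34, 28, 2006, 21)}
Keep only column(s) title, genre, aid: {(Alpha, x3, 21), (Beta, x3, 21), (Delta, x3, 21), (Echo, x3, 21), (Gamma, x3, 21), (Lyra, x3, 21), (Omega, x3, 21)}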